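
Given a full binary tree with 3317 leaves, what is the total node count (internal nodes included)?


Leaf nodes (terminals): 3317
Internal nodes = n - 1 = 3317 - 1 = 3316
Total = leaves + internal = 3317 + 3316 = 6633

6633


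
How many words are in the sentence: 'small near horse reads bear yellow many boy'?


Counting words by splitting on spaces:
  Word 1: 'small'
  Word 2: 'near'
  Word 3: 'horse'
  Word 4: 'reads'
  Word 5: 'bear'
  Word 6: 'yellow'
  Word 7: 'many'
  Word 8: 'boy'
Total words: 8

8


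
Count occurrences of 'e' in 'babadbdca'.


Scanning 'babadbdca' for 'e':
  No matches found.
Total occurrences of 'e': 0

0


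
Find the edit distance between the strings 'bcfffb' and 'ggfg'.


Building DP table for s1='bcfffb' (len 6) and s2='ggfg' (len 4):
       g  g  f  g
    0  1  2  3  4
  b 1  1  2  3  4
  c 2  2  2  3  4
  f 3  3  3  2  3
  f 4  4  4  3  3
  f 5  5  5  4  4
  b 6  6  6  5  5
Edit distance = dp[6][4] = 5

5


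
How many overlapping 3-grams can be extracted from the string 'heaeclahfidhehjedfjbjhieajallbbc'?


String 'heaeclahfidhehjedfjbjhieajallbbc' has length L = 32.
Number of overlapping n-grams = L - n + 1
Substituting: 32 - 3 + 1 = 30

30


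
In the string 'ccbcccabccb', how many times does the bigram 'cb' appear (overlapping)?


Scanning 'ccbcccabccb' for bigram 'cb':
  Position 0: 'cc' -> no
  Position 1: 'cb' -> MATCH
  Position 2: 'bc' -> no
  Position 3: 'cc' -> no
  Position 4: 'cc' -> no
  Position 5: 'ca' -> no
  Position 6: 'ab' -> no
  Position 7: 'bc' -> no
  Position 8: 'cc' -> no
  Position 9: 'cb' -> MATCH
Total matches: 2

2


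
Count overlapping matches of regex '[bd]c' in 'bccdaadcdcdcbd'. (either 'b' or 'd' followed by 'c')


Pattern: [bd]c means either 'b' or 'd' followed by 'c'.
Scanning 'bccdaadcdcdcbd' position-by-position:
  Pos 0: window 'bc' -> MATCH
  Pos 1: window 'cc' -> no
  Pos 2: window 'cd' -> no
  Pos 3: window 'da' -> no
  Pos 4: window 'aa' -> no
  Pos 5: window 'ad' -> no
  Pos 6: window 'dc' -> MATCH
  Pos 7: window 'cd' -> no
  Pos 8: window 'dc' -> MATCH
  Pos 9: window 'cd' -> no
  Pos 10: window 'dc' -> MATCH
  Pos 11: window 'cb' -> no
  Pos 12: window 'bd' -> no
  Pos 13: window 'd' -> no
Total matches: 4

4


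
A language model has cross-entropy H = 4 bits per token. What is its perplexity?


Perplexity formula: PP = 2^H
H = 4
PP = 2^4
Steps: 2^1 = 2, 2^2 = 4, 2^3 = 8, 2^4 = 16
PP = 16

16


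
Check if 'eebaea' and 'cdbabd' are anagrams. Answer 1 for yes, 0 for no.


Sort characters of 'eebaea': 'aabeee'
Sort characters of 'cdbabd': 'abbcdd'
Sorted forms differ -> they are NOT anagrams
Result: 0

0


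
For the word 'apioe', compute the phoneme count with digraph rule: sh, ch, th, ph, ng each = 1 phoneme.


Parsing 'apioe' greedily, digraphs first:
  'a' -> vowel phoneme (phonemes so far: 1)
  'p' -> consonant phoneme (phonemes so far: 2)
  'i' -> vowel phoneme (phonemes so far: 3)
  'o' -> vowel phoneme (phonemes so far: 4)
  'e' -> vowel phoneme (phonemes so far: 5)
Total phonemes: 5

5


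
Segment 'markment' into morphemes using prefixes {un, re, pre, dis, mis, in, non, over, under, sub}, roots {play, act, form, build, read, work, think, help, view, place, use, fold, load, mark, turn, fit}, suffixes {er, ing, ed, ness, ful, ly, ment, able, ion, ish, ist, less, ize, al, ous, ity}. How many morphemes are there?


Segmenting 'markment' against the inventory:
  'mark' -> root (morpheme 1)
  'ment' -> suffix (morpheme 2)
Total morphemes: 2

2


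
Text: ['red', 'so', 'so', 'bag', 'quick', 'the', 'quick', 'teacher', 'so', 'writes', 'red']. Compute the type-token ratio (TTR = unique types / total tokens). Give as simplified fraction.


Tokens: 11
Unique types: ('bag', 'quick', 'red', 'so', 'teacher', 'the', 'writes') = 7
TTR = 7/11
Already in lowest terms.

7/11


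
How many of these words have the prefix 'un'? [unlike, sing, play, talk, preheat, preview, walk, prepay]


Checking each word for prefix 'un':
  'unlike' -> YES, starts with 'un' (count: 1)
  'sing' -> no (count: 1)
  'play' -> no (count: 1)
  'talk' -> no (count: 1)
  'preheat' -> no (count: 1)
  'preview' -> no (count: 1)
  'walk' -> no (count: 1)
  'prepay' -> no (count: 1)
Total with prefix 'un': 1

1


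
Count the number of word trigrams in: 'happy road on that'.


Word trigrams from [4] words:
  Trigram 1: (happy road on)
  Trigram 2: (road on that)
Total word trigrams: 4 - 2 = 2

2


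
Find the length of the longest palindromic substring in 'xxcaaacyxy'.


Scanning 'xxcaaacyxy' for palindromic substrings.
Substring at positions 2-6: 'caaac'.
Check: reverse('caaac') = 'caaac' -> palindrome confirmed.
Neighbouring characters ('x' / 'y') break symmetry, so it cannot extend further.
No longer palindromic substring exists; longest length = 5

5


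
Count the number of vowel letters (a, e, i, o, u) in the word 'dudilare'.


Scanning each character of 'dudilare':
  Position 1: 'd' -> consonant (running count: 0)
  Position 2: 'u' -> vowel (running count: 1)
  Position 3: 'd' -> consonant (running count: 1)
  Position 4: 'i' -> vowel (running count: 2)
  Position 5: 'l' -> consonant (running count: 2)
  Position 6: 'a' -> vowel (running count: 3)
  Position 7: 'r' -> consonant (running count: 3)
  Position 8: 'e' -> vowel (running count: 4)
Total vowels: 4

4


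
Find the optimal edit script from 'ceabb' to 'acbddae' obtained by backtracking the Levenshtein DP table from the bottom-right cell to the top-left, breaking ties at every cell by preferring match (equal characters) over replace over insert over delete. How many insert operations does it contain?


Edit distance = 6. Backtracking from cell (5, 7) with preference match > replace > insert > delete,
then listing the resulting alignment 'ceabb' -> 'acbddae' left to right:
  Step 1: insert 'a' [insertion #1]
  Step 2: keep 'c'
  Step 3: insert 'b' [insertion #2]
  Step 4: replace e->d
  Step 5: replace a->d
  Step 6: replace b->a
  Step 7: replace b->e
Total insertions: 2

2


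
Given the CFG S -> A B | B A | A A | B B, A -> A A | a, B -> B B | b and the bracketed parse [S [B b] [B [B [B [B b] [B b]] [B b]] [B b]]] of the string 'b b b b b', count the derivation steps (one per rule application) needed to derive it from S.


Every bracketed nonterminal node [X ...] in the tree is produced by exactly one rule application.
Reading the tree off as a leftmost derivation:
  Step 1: S  =>  B B   (applied S -> B B)
  Step 2: B B  =>  b B   (applied B -> b)
  Step 3: b B  =>  b B B   (applied B -> B B)
  Step 4: b B B  =>  b B B B   (applied B -> B B)
  Step 5: b B B B  =>  b B B B B   (applied B -> B B)
  Step 6: b B B B B  =>  b b B B B   (applied B -> b)
  Step 7: b b B B B  =>  b b b B B   (applied B -> b)
  Step 8: b b b B B  =>  b b b b B   (applied B -> b)
  Step 9: b b b b B  =>  b b b b b   (applied B -> b)
Final yield: b b b b b
Total rewrite steps: 9

9


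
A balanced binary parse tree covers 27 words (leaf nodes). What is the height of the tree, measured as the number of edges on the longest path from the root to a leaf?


In a balanced binary tree with n leaves the deepest leaf is ceil(log2(n)) edges below the root.
log2(27) = 4.7549
ceil(4.7549) = 5
height (edges) = 5

5


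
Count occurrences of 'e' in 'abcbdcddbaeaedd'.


Scanning 'abcbdcddbaeaedd' for 'e':
  Position 10: 'e' -> MATCH (count: 1)
  Position 12: 'e' -> MATCH (count: 2)
Total occurrences of 'e': 2

2


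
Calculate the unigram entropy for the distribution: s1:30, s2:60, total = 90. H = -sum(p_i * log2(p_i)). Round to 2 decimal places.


Computing entropy H = -sum(p_i * log2(p_i)):
  s1: p = 30/90 = 0.3333, -p*log2(p) = 0.5283
  s2: p = 60/90 = 0.6667, -p*log2(p) = 0.3900
H = sum of terms = 0.9183
Rounded to 2 decimals: 0.92

0.92


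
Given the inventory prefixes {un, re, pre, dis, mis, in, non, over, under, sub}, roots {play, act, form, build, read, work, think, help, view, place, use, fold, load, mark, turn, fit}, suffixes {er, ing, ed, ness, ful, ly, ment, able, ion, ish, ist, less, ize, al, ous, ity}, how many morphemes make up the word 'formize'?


Segmenting 'formize' against the inventory:
  'form' -> root (morpheme 1)
  'ize' -> suffix (morpheme 2)
Total morphemes: 2

2


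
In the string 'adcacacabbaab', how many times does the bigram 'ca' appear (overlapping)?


Scanning 'adcacacabbaab' for bigram 'ca':
  Position 0: 'ad' -> no
  Position 1: 'dc' -> no
  Position 2: 'ca' -> MATCH
  Position 3: 'ac' -> no
  Position 4: 'ca' -> MATCH
  Position 5: 'ac' -> no
  Position 6: 'ca' -> MATCH
  Position 7: 'ab' -> no
  Position 8: 'bb' -> no
  Position 9: 'ba' -> no
  Position 10: 'aa' -> no
  Position 11: 'ab' -> no
Total matches: 3

3


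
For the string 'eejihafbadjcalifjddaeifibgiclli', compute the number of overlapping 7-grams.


String 'eejihafbadjcalifjddaeifibgiclli' has length L = 31.
Number of overlapping n-grams = L - n + 1
Substituting: 31 - 7 + 1 = 25

25


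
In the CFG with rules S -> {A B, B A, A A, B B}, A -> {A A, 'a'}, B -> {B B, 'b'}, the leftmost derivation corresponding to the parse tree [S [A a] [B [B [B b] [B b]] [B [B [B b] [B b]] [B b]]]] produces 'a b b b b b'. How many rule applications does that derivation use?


Every bracketed nonterminal node [X ...] in the tree is produced by exactly one rule application.
Reading the tree off as a leftmost derivation:
  Step 1: S  =>  A B   (applied S -> A B)
  Step 2: A B  =>  a B   (applied A -> a)
  Step 3: a B  =>  a B B   (applied B -> B B)
  Step 4: a B B  =>  a B B B   (applied B -> B B)
  Step 5: a B B B  =>  a b B B   (applied B -> b)
  Step 6: a b B B  =>  a b b B   (applied B -> b)
  Step 7: a b b B  =>  a b b B B   (applied B -> B B)
  Step 8: a b b B B  =>  a b b B B B   (applied B -> B B)
  Step 9: a b b B B B  =>  a b b b B B   (applied B -> b)
  Step 10: a b b b B B  =>  a b b b b B   (applied B -> b)
  Step 11: a b b b b B  =>  a b b b b b   (applied B -> b)
Final yield: a b b b b b
Total rewrite steps: 11

11


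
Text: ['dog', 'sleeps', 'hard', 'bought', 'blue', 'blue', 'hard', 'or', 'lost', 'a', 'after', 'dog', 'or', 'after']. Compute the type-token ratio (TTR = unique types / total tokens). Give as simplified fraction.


Tokens: 14
Unique types: ('a', 'after', 'blue', 'bought', 'dog', 'hard', 'lost', 'or', 'sleeps') = 9
TTR = 9/14
Already in lowest terms.

9/14


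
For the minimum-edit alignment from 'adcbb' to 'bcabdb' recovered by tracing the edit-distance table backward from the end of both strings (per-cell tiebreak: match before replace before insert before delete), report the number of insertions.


Edit distance = 4. Backtracking from cell (5, 6) with preference match > replace > insert > delete,
then listing the resulting alignment 'adcbb' -> 'bcabdb' left to right:
  Step 1: replace a->b
  Step 2: replace d->c
  Step 3: replace c->a
  Step 4: keep 'b'
  Step 5: insert 'd' [insertion #1]
  Step 6: keep 'b'
Total insertions: 1

1


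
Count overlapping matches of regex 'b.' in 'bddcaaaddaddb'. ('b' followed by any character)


Pattern: b. means 'b' followed by any character.
Scanning 'bddcaaaddaddb' position-by-position:
  Pos 0: window 'bd' -> MATCH
  Pos 1: window 'dd' -> no
  Pos 2: window 'dc' -> no
  Pos 3: window 'ca' -> no
  Pos 4: window 'aa' -> no
  Pos 5: window 'aa' -> no
  Pos 6: window 'ad' -> no
  Pos 7: window 'dd' -> no
  Pos 8: window 'da' -> no
  Pos 9: window 'ad' -> no
  Pos 10: window 'dd' -> no
  Pos 11: window 'db' -> no
  Pos 12: window 'b' -> no
Total matches: 1

1


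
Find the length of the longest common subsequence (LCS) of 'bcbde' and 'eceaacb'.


DP table for LCS of 'bcbde' and 'eceaacb':
       e  c  e  a  a  c  b
    0  0  0  0  0  0  0  0
  b 0  0  0  0  0  0  0  1
  c 0  0  1  1  1  1  1  1
  b 0  0  1  1  1  1  1  2
  d 0  0  1  1  1  1  1  2
  e 0  1  1  2  2  2  2  2
LCS: 'cb'
LCS length = 2

2


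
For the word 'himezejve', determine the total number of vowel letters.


Scanning each character of 'himezejve':
  Position 1: 'h' -> consonant (running count: 0)
  Position 2: 'i' -> vowel (running count: 1)
  Position 3: 'm' -> consonant (running count: 1)
  Position 4: 'e' -> vowel (running count: 2)
  Position 5: 'z' -> consonant (running count: 2)
  Position 6: 'e' -> vowel (running count: 3)
  Position 7: 'j' -> consonant (running count: 3)
  Position 8: 'v' -> consonant (running count: 3)
  Position 9: 'e' -> vowel (running count: 4)
Total vowels: 4

4


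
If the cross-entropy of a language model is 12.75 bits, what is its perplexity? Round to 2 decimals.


Perplexity formula: PP = 2^H
H = 12.75
PP = 2^12.75
Decompose: 2^12.75 = 2^12 * 2^0.75
2^12 = 4096, 2^0.75 ~ 1.6817928
PP ~ 4096 * 1.6817928 = 6888.6233088
Rounded to 2 decimals: 6888.62

6888.62


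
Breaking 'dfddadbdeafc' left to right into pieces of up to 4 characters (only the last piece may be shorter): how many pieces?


'dfddadbdeafc' has 12 characters.
Chunking with max size 4:
  Chunk 1: 'dfdd' (positions 0-3)
  Chunk 2: 'adbd' (positions 4-7)
  Chunk 3: 'eafc' (positions 8-11)
Total chunks: ceil(12 / 4) = 3

3


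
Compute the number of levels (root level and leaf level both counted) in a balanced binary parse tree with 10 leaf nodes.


In a balanced binary tree with n leaves the deepest leaf is ceil(log2(n)) edges below the root,
so counting node levels inclusive of root and leaves gives ceil(log2(n)) + 1 levels.
log2(10) = 3.3219
ceil(3.3219) = 4
levels = 4 + 1 = 5

5


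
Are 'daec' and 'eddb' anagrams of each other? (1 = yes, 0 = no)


Sort characters of 'daec': 'acde'
Sort characters of 'eddb': 'bdde'
Sorted forms differ -> they are NOT anagrams
Result: 0

0


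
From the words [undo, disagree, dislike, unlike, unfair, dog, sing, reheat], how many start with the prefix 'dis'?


Checking each word for prefix 'dis':
  'undo' -> no (count: 0)
  'disagree' -> YES, starts with 'dis' (count: 1)
  'dislike' -> YES, starts with 'dis' (count: 2)
  'unlike' -> no (count: 2)
  'unfair' -> no (count: 2)
  'dog' -> no (count: 2)
  'sing' -> no (count: 2)
  'reheat' -> no (count: 2)
Total with prefix 'dis': 2

2


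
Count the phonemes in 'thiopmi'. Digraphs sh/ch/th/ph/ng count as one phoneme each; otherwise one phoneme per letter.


Parsing 'thiopmi' greedily, digraphs first:
  'th' -> digraph (1 consonant phoneme) (phonemes so far: 1)
  'i' -> vowel phoneme (phonemes so far: 2)
  'o' -> vowel phoneme (phonemes so far: 3)
  'p' -> consonant phoneme (phonemes so far: 4)
  'm' -> consonant phoneme (phonemes so far: 5)
  'i' -> vowel phoneme (phonemes so far: 6)
Total phonemes: 6

6


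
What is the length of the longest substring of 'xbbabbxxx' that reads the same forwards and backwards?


Scanning 'xbbabbxxx' for palindromic substrings.
Substring at positions 0-6: 'xbbabbx'.
Check: reverse('xbbabbx') = 'xbbabbx' -> palindrome confirmed.
Neighbouring characters ('-' / 'x') break symmetry, so it cannot extend further.
No longer palindromic substring exists; longest length = 7

7


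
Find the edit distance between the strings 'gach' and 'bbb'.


Building DP table for s1='gach' (len 4) and s2='bbb' (len 3):
       b  b  b
    0  1  2  3
  g 1  1  2  3
  a 2  2  2  3
  c 3  3  3  3
  h 4  4  4  4
Edit distance = dp[4][3] = 4

4


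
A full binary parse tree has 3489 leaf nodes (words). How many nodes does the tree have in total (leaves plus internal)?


Leaf nodes (terminals): 3489
Internal nodes = n - 1 = 3489 - 1 = 3488
Total = leaves + internal = 3489 + 3488 = 6977

6977


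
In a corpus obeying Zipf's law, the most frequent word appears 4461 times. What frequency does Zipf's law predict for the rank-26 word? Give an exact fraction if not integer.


Zipf's law: freq(rank) = f1 / rank
f1 = 4461, rank = 26
freq = 4461 / 26
GCD(4461, 26) = 1
Simplified: 4461/26

4461/26


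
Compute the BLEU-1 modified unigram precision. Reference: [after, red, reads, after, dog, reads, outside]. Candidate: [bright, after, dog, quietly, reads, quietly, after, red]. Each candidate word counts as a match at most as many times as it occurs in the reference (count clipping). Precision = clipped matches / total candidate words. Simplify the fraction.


Reference word counts: {'after': 2, 'dog': 1, 'outside': 1, 'reads': 2, 'red': 1}
Checking each candidate word (with clipping):
  'bright' -> not in reference -> no match (matches: 0)
  'after' -> in reference (ref count 2, used 1/2) -> match (matches: 1)
  'dog' -> in reference (ref count 1, used 1/1) -> match (matches: 2)
  'quietly' -> not in reference -> no match (matches: 2)
  'reads' -> in reference (ref count 2, used 1/2) -> match (matches: 3)
  'quietly' -> not in reference -> no match (matches: 3)
  'after' -> in reference (ref count 2, used 2/2) -> match (matches: 4)
  'red' -> in reference (ref count 1, used 1/1) -> match (matches: 5)
Clipped matches: 5, Candidate length: 8
Precision = 5/8

5/8


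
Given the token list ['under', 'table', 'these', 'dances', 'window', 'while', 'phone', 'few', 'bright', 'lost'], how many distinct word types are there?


Listing all tokens and tracking unique types:
  Token 1: 'under' -> NEW (unique so far: 1)
  Token 2: 'table' -> NEW (unique so far: 2)
  Token 3: 'these' -> NEW (unique so far: 3)
  Token 4: 'dances' -> NEW (unique so far: 4)
  Token 5: 'window' -> NEW (unique so far: 5)
  Token 6: 'while' -> NEW (unique so far: 6)
  Token 7: 'phone' -> NEW (unique so far: 7)
  Token 8: 'few' -> NEW (unique so far: 8)
  Token 9: 'bright' -> NEW (unique so far: 9)
  Token 10: 'lost' -> NEW (unique so far: 10)
Unique types: ('bright', 'dances', 'few', 'lost', 'phone', 'table', 'these', 'under', 'while', 'window')
Vocabulary size: 10

10


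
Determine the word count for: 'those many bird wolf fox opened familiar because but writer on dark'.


Counting words by splitting on spaces:
  Word 1: 'those'
  Word 2: 'many'
  Word 3: 'bird'
  Word 4: 'wolf'
  Word 5: 'fox'
  Word 6: 'opened'
  Word 7: 'familiar'
  Word 8: 'because'
  Word 9: 'but'
  Word 10: 'writer'
  Word 11: 'on'
  Word 12: 'dark'
Total words: 12

12


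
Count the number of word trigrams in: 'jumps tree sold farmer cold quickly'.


Word trigrams from [6] words:
  Trigram 1: (jumps tree sold)
  Trigram 2: (tree sold farmer)
  Trigram 3: (sold farmer cold)
  Trigram 4: (farmer cold quickly)
Total word trigrams: 6 - 2 = 4

4


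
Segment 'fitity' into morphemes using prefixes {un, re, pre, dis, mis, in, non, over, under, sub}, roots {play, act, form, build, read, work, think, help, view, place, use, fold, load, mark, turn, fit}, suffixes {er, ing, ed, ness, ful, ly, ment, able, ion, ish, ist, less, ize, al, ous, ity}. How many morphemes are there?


Segmenting 'fitity' against the inventory:
  'fit' -> root (morpheme 1)
  'ity' -> suffix (morpheme 2)
Total morphemes: 2

2


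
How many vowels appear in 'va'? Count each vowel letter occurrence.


Scanning each character of 'va':
  Position 1: 'v' -> consonant (running count: 0)
  Position 2: 'a' -> vowel (running count: 1)
Total vowels: 1

1


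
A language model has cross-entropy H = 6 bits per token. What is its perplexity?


Perplexity formula: PP = 2^H
H = 6
PP = 2^6
Steps: 2^1 = 2, 2^2 = 4, 2^3 = 8, 2^4 = 16, 2^5 = 32, 2^6 = 64
PP = 64

64


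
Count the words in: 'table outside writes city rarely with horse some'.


Counting words by splitting on spaces:
  Word 1: 'table'
  Word 2: 'outside'
  Word 3: 'writes'
  Word 4: 'city'
  Word 5: 'rarely'
  Word 6: 'with'
  Word 7: 'horse'
  Word 8: 'some'
Total words: 8

8


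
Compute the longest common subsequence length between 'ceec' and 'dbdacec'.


DP table for LCS of 'ceec' and 'dbdacec':
       d  b  d  a  c  e  c
    0  0  0  0  0  0  0  0
  c 0  0  0  0  0  1  1  1
  e 0  0  0  0  0  1  2  2
  e 0  0  0  0  0  1  2  2
  c 0  0  0  0  0  1  2  3
LCS: 'cec'
LCS length = 3

3


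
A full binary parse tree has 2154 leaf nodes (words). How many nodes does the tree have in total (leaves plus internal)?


Leaf nodes (terminals): 2154
Internal nodes = n - 1 = 2154 - 1 = 2153
Total = leaves + internal = 2154 + 2153 = 4307

4307


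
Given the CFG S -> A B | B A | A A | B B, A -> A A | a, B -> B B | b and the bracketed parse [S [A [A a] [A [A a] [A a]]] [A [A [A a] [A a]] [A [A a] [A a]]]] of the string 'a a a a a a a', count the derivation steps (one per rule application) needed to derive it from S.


Every bracketed nonterminal node [X ...] in the tree is produced by exactly one rule application.
Reading the tree off as a leftmost derivation:
  Step 1: S  =>  A A   (applied S -> A A)
  Step 2: A A  =>  A A A   (applied A -> A A)
  Step 3: A A A  =>  a A A   (applied A -> a)
  Step 4: a A A  =>  a A A A   (applied A -> A A)
  Step 5: a A A A  =>  a a A A   (applied A -> a)
  Step 6: a a A A  =>  a a a A   (applied A -> a)
  Step 7: a a a A  =>  a a a A A   (applied A -> A A)
  Step 8: a a a A A  =>  a a a A A A   (applied A -> A A)
  Step 9: a a a A A A  =>  a a a a A A   (applied A -> a)
  Step 10: a a a a A A  =>  a a a a a A   (applied A -> a)
  Step 11: a a a a a A  =>  a a a a a A A   (applied A -> A A)
  Step 12: a a a a a A A  =>  a a a a a a A   (applied A -> a)
  Step 13: a a a a a a A  =>  a a a a a a a   (applied A -> a)
Final yield: a a a a a a a
Total rewrite steps: 13

13


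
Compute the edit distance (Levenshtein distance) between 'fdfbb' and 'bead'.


Building DP table for s1='fdfbb' (len 5) and s2='bead' (len 4):
       b  e  a  d
    0  1  2  3  4
  f 1  1  2  3  4
  d 2  2  2  3  3
  f 3  3  3  3  4
  b 4  3  4  4  4
  b 5  4  4  5  5
Edit distance = dp[5][4] = 5

5


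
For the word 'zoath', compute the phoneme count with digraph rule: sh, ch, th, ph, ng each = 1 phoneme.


Parsing 'zoath' greedily, digraphs first:
  'z' -> consonant phoneme (phonemes so far: 1)
  'o' -> vowel phoneme (phonemes so far: 2)
  'a' -> vowel phoneme (phonemes so far: 3)
  'th' -> digraph (1 consonant phoneme) (phonemes so far: 4)
Total phonemes: 4

4


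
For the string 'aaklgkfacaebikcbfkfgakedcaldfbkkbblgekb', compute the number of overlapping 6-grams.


String 'aaklgkfacaebikcbfkfgakedcaldfbkkbblgekb' has length L = 39.
Number of overlapping n-grams = L - n + 1
Substituting: 39 - 6 + 1 = 34

34


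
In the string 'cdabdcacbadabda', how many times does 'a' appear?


Scanning 'cdabdcacbadabda' for 'a':
  Position 2: 'a' -> MATCH (count: 1)
  Position 6: 'a' -> MATCH (count: 2)
  Position 9: 'a' -> MATCH (count: 3)
  Position 11: 'a' -> MATCH (count: 4)
  Position 14: 'a' -> MATCH (count: 5)
Total occurrences of 'a': 5

5


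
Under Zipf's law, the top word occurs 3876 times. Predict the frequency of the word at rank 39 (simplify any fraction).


Zipf's law: freq(rank) = f1 / rank
f1 = 3876, rank = 39
freq = 3876 / 39
GCD(3876, 39) = 3
Simplified: 1292/13

1292/13


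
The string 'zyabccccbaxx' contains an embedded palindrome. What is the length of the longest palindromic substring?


Scanning 'zyabccccbaxx' for palindromic substrings.
Substring at positions 2-9: 'abccccba'.
Check: reverse('abccccba') = 'abccccba' -> palindrome confirmed.
Neighbouring characters ('y' / 'x') break symmetry, so it cannot extend further.
No longer palindromic substring exists; longest length = 8

8


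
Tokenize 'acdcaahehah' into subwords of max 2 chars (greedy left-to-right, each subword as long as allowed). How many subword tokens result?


'acdcaahehah' has 11 characters.
Chunking with max size 2:
  Chunk 1: 'ac' (positions 0-1)
  Chunk 2: 'dc' (positions 2-3)
  Chunk 3: 'aa' (positions 4-5)
  Chunk 4: 'he' (positions 6-7)
  Chunk 5: 'ha' (positions 8-9)
  Chunk 6: 'h' (positions 10-10)
Total chunks: ceil(11 / 2) = 6

6


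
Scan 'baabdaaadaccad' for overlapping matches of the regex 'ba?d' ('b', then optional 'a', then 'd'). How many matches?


Pattern: ba?d means 'b', then optional 'a', then 'd'.
Scanning 'baabdaaadaccad' position-by-position:
  Pos 0: window 'baa' -> no
  Pos 1: window 'aab' -> no
  Pos 2: window 'abd' -> no
  Pos 3: window 'bda' -> MATCH
  Pos 4: window 'daa' -> no
  Pos 5: window 'aaa' -> no
  Pos 6: window 'aad' -> no
  Pos 7: window 'ada' -> no
  Pos 8: window 'dac' -> no
  Pos 9: window 'acc' -> no
  Pos 10: window 'cca' -> no
  Pos 11: window 'cad' -> no
  Pos 12: window 'ad' -> no
  Pos 13: window 'd' -> no
Total matches: 1

1


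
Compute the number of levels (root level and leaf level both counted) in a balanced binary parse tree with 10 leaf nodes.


In a balanced binary tree with n leaves the deepest leaf is ceil(log2(n)) edges below the root,
so counting node levels inclusive of root and leaves gives ceil(log2(n)) + 1 levels.
log2(10) = 3.3219
ceil(3.3219) = 4
levels = 4 + 1 = 5

5


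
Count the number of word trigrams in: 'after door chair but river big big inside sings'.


Word trigrams from [9] words:
  Trigram 1: (after door chair)
  Trigram 2: (door chair but)
  Trigram 3: (chair but river)
  Trigram 4: (but river big)
  Trigram 5: (river big big)
  Trigram 6: (big big inside)
  Trigram 7: (big inside sings)
Total word trigrams: 9 - 2 = 7

7


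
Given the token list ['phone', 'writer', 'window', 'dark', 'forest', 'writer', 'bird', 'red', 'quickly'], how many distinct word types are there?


Listing all tokens and tracking unique types:
  Token 1: 'phone' -> NEW (unique so far: 1)
  Token 2: 'writer' -> NEW (unique so far: 2)
  Token 3: 'window' -> NEW (unique so far: 3)
  Token 4: 'dark' -> NEW (unique so far: 4)
  Token 5: 'forest' -> NEW (unique so far: 5)
  Token 6: 'writer' -> duplicate (unique so far: 5)
  Token 7: 'bird' -> NEW (unique so far: 6)
  Token 8: 'red' -> NEW (unique so far: 7)
  Token 9: 'quickly' -> NEW (unique so far: 8)
Unique types: ('bird', 'dark', 'forest', 'phone', 'quickly', 'red', 'window', 'writer')
Vocabulary size: 8

8


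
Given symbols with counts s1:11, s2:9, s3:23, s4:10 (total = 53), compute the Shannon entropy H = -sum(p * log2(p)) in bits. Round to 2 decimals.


Computing entropy H = -sum(p_i * log2(p_i)):
  s1: p = 11/53 = 0.2075, -p*log2(p) = 0.4708
  s2: p = 9/53 = 0.1698, -p*log2(p) = 0.4344
  s3: p = 23/53 = 0.4340, -p*log2(p) = 0.5226
  s4: p = 10/53 = 0.1887, -p*log2(p) = 0.4540
H = sum of terms = 1.8818
Rounded to 2 decimals: 1.88

1.88


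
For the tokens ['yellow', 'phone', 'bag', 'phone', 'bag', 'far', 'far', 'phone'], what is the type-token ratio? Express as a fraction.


Tokens: 8
Unique types: ('bag', 'far', 'phone', 'yellow') = 4
TTR = 4/8
Simplify: divide both by 4 -> 1/2
TTR = 1/2

1/2


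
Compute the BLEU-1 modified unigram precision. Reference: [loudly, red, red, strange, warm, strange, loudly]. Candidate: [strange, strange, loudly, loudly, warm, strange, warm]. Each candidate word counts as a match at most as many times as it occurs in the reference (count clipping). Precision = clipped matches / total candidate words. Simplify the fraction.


Reference word counts: {'loudly': 2, 'red': 2, 'strange': 2, 'warm': 1}
Checking each candidate word (with clipping):
  'strange' -> in reference (ref count 2, used 1/2) -> match (matches: 1)
  'strange' -> in reference (ref count 2, used 2/2) -> match (matches: 2)
  'loudly' -> in reference (ref count 2, used 1/2) -> match (matches: 3)
  'loudly' -> in reference (ref count 2, used 2/2) -> match (matches: 4)
  'warm' -> in reference (ref count 1, used 1/1) -> match (matches: 5)
  'strange' -> ref count 2 already used up (2/2) -> clipped, no match (matches: 5)
  'warm' -> ref count 1 already used up (1/1) -> clipped, no match (matches: 5)
Clipped matches: 5, Candidate length: 7
Precision = 5/7

5/7


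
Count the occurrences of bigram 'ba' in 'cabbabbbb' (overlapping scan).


Scanning 'cabbabbbb' for bigram 'ba':
  Position 0: 'ca' -> no
  Position 1: 'ab' -> no
  Position 2: 'bb' -> no
  Position 3: 'ba' -> MATCH
  Position 4: 'ab' -> no
  Position 5: 'bb' -> no
  Position 6: 'bb' -> no
  Position 7: 'bb' -> no
Total matches: 1

1


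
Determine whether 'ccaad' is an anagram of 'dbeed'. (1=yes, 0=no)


Sort characters of 'ccaad': 'aaccd'
Sort characters of 'dbeed': 'bddee'
Sorted forms differ -> they are NOT anagrams
Result: 0

0


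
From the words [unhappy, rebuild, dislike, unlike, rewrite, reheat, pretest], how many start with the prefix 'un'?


Checking each word for prefix 'un':
  'unhappy' -> YES, starts with 'un' (count: 1)
  'rebuild' -> no (count: 1)
  'dislike' -> no (count: 1)
  'unlike' -> YES, starts with 'un' (count: 2)
  'rewrite' -> no (count: 2)
  'reheat' -> no (count: 2)
  'pretest' -> no (count: 2)
Total with prefix 'un': 2

2


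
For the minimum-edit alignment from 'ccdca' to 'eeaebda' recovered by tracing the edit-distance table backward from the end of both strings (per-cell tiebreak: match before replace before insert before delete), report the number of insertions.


Edit distance = 6. Backtracking from cell (5, 7) with preference match > replace > insert > delete,
then listing the resulting alignment 'ccdca' -> 'eeaebda' left to right:
  Step 1: insert 'e' [insertion #1]
  Step 2: insert 'e' [insertion #2]
  Step 3: replace c->a
  Step 4: replace c->e
  Step 5: replace d->b
  Step 6: replace c->d
  Step 7: keep 'a'
Total insertions: 2

2


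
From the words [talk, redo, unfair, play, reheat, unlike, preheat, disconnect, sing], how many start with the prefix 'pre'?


Checking each word for prefix 'pre':
  'talk' -> no (count: 0)
  'redo' -> no (count: 0)
  'unfair' -> no (count: 0)
  'play' -> no (count: 0)
  'reheat' -> no (count: 0)
  'unlike' -> no (count: 0)
  'preheat' -> YES, starts with 'pre' (count: 1)
  'disconnect' -> no (count: 1)
  'sing' -> no (count: 1)
Total with prefix 'pre': 1

1


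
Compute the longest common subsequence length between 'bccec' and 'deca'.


DP table for LCS of 'bccec' and 'deca':
       d  e  c  a
    0  0  0  0  0
  b 0  0  0  0  0
  c 0  0  0  1  1
  c 0  0  0  1  1
  e 0  0  1  1  1
  c 0  0  1  2  2
LCS: 'ec'
LCS length = 2

2


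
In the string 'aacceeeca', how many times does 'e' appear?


Scanning 'aacceeeca' for 'e':
  Position 4: 'e' -> MATCH (count: 1)
  Position 5: 'e' -> MATCH (count: 2)
  Position 6: 'e' -> MATCH (count: 3)
Total occurrences of 'e': 3

3


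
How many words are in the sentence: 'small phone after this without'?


Counting words by splitting on spaces:
  Word 1: 'small'
  Word 2: 'phone'
  Word 3: 'after'
  Word 4: 'this'
  Word 5: 'without'
Total words: 5

5


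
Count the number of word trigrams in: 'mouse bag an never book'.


Word trigrams from [5] words:
  Trigram 1: (mouse bag an)
  Trigram 2: (bag an never)
  Trigram 3: (an never book)
Total word trigrams: 5 - 2 = 3

3


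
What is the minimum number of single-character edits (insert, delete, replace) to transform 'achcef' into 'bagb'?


Building DP table for s1='achcef' (len 6) and s2='bagb' (len 4):
       b  a  g  b
    0  1  2  3  4
  a 1  1  1  2  3
  c 2  2  2  2  3
  h 3  3  3  3  3
  c 4  4  4  4  4
  e 5  5  5  5  5
  f 6  6  6  6  6
Edit distance = dp[6][4] = 6

6


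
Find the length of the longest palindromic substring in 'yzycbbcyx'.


Scanning 'yzycbbcyx' for palindromic substrings.
Substring at positions 2-7: 'ycbbcy'.
Check: reverse('ycbbcy') = 'ycbbcy' -> palindrome confirmed.
Neighbouring characters ('z' / 'x') break symmetry, so it cannot extend further.
No longer palindromic substring exists; longest length = 6

6


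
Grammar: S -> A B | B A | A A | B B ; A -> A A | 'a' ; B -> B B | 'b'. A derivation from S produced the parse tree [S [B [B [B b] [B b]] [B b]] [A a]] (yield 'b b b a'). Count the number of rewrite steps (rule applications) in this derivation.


Every bracketed nonterminal node [X ...] in the tree is produced by exactly one rule application.
Reading the tree off as a leftmost derivation:
  Step 1: S  =>  B A   (applied S -> B A)
  Step 2: B A  =>  B B A   (applied B -> B B)
  Step 3: B B A  =>  B B B A   (applied B -> B B)
  Step 4: B B B A  =>  b B B A   (applied B -> b)
  Step 5: b B B A  =>  b b B A   (applied B -> b)
  Step 6: b b B A  =>  b b b A   (applied B -> b)
  Step 7: b b b A  =>  b b b a   (applied A -> a)
Final yield: b b b a
Total rewrite steps: 7

7


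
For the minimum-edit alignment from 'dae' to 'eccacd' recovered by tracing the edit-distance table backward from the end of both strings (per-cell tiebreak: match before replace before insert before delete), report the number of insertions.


Edit distance = 5. Backtracking from cell (3, 6) with preference match > replace > insert > delete,
then listing the resulting alignment 'dae' -> 'eccacd' left to right:
  Step 1: insert 'e' [insertion #1]
  Step 2: insert 'c' [insertion #2]
  Step 3: replace d->c
  Step 4: keep 'a'
  Step 5: insert 'c' [insertion #3]
  Step 6: replace e->d
Total insertions: 3

3


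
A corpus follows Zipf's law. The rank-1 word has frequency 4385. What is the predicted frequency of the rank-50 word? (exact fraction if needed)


Zipf's law: freq(rank) = f1 / rank
f1 = 4385, rank = 50
freq = 4385 / 50
GCD(4385, 50) = 5
Simplified: 877/10

877/10


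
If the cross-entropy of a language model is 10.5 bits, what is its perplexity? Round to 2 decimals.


Perplexity formula: PP = 2^H
H = 10.5
PP = 2^10.5
Decompose: 2^10.5 = 2^10 * 2^0.5 = 2^10 * sqrt(2)
2^10 = 1024, sqrt(2) ~ 1.4142136
PP ~ 1024 * 1.4142136 = 1448.1547264
Rounded to 2 decimals: 1448.15

1448.15


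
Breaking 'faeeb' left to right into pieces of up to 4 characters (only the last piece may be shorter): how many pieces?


'faeeb' has 5 characters.
Chunking with max size 4:
  Chunk 1: 'faee' (positions 0-3)
  Chunk 2: 'b' (positions 4-4)
Total chunks: ceil(5 / 4) = 2

2


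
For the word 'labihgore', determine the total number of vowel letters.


Scanning each character of 'labihgore':
  Position 1: 'l' -> consonant (running count: 0)
  Position 2: 'a' -> vowel (running count: 1)
  Position 3: 'b' -> consonant (running count: 1)
  Position 4: 'i' -> vowel (running count: 2)
  Position 5: 'h' -> consonant (running count: 2)
  Position 6: 'g' -> consonant (running count: 2)
  Position 7: 'o' -> vowel (running count: 3)
  Position 8: 'r' -> consonant (running count: 3)
  Position 9: 'e' -> vowel (running count: 4)
Total vowels: 4

4


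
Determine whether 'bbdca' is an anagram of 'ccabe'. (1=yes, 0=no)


Sort characters of 'bbdca': 'abbcd'
Sort characters of 'ccabe': 'abcce'
Sorted forms differ -> they are NOT anagrams
Result: 0

0


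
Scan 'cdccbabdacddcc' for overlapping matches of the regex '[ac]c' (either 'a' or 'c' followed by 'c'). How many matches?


Pattern: [ac]c means either 'a' or 'c' followed by 'c'.
Scanning 'cdccbabdacddcc' position-by-position:
  Pos 0: window 'cd' -> no
  Pos 1: window 'dc' -> no
  Pos 2: window 'cc' -> MATCH
  Pos 3: window 'cb' -> no
  Pos 4: window 'ba' -> no
  Pos 5: window 'ab' -> no
  Pos 6: window 'bd' -> no
  Pos 7: window 'da' -> no
  Pos 8: window 'ac' -> MATCH
  Pos 9: window 'cd' -> no
  Pos 10: window 'dd' -> no
  Pos 11: window 'dc' -> no
  Pos 12: window 'cc' -> MATCH
  Pos 13: window 'c' -> no
Total matches: 3

3


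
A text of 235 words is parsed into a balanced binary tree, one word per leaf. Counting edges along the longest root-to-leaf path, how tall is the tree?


In a balanced binary tree with n leaves the deepest leaf is ceil(log2(n)) edges below the root.
log2(235) = 7.8765
ceil(7.8765) = 8
height (edges) = 8

8


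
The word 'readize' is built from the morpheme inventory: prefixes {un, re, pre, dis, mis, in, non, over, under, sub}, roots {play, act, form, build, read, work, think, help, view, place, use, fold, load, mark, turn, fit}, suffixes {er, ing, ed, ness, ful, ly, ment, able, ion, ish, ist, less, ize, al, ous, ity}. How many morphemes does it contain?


Segmenting 'readize' against the inventory:
  'read' -> root (morpheme 1)
  'ize' -> suffix (morpheme 2)
Total morphemes: 2

2


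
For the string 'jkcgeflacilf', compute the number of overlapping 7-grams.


String 'jkcgeflacilf' has length L = 12.
Number of overlapping n-grams = L - n + 1
Substituting: 12 - 7 + 1 = 6

6


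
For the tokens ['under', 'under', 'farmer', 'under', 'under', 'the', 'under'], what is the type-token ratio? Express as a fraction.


Tokens: 7
Unique types: ('farmer', 'the', 'under') = 3
TTR = 3/7
Already in lowest terms.

3/7


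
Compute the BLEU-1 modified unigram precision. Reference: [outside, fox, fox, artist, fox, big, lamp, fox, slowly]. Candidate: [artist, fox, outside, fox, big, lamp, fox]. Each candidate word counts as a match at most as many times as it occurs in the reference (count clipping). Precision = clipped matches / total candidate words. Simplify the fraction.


Reference word counts: {'artist': 1, 'big': 1, 'fox': 4, 'lamp': 1, 'outside': 1, 'slowly': 1}
Checking each candidate word (with clipping):
  'artist' -> in reference (ref count 1, used 1/1) -> match (matches: 1)
  'fox' -> in reference (ref count 4, used 1/4) -> match (matches: 2)
  'outside' -> in reference (ref count 1, used 1/1) -> match (matches: 3)
  'fox' -> in reference (ref count 4, used 2/4) -> match (matches: 4)
  'big' -> in reference (ref count 1, used 1/1) -> match (matches: 5)
  'lamp' -> in reference (ref count 1, used 1/1) -> match (matches: 6)
  'fox' -> in reference (ref count 4, used 3/4) -> match (matches: 7)
Clipped matches: 7, Candidate length: 7
Precision = 7/7 = 1

1


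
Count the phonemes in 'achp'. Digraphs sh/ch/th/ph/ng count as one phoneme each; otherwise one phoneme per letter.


Parsing 'achp' greedily, digraphs first:
  'a' -> vowel phoneme (phonemes so far: 1)
  'ch' -> digraph (1 consonant phoneme) (phonemes so far: 2)
  'p' -> consonant phoneme (phonemes so far: 3)
Total phonemes: 3

3


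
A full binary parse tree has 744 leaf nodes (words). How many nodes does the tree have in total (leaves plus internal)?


Leaf nodes (terminals): 744
Internal nodes = n - 1 = 744 - 1 = 743
Total = leaves + internal = 744 + 743 = 1487

1487


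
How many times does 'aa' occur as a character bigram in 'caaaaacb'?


Scanning 'caaaaacb' for bigram 'aa':
  Position 0: 'ca' -> no
  Position 1: 'aa' -> MATCH
  Position 2: 'aa' -> MATCH
  Position 3: 'aa' -> MATCH
  Position 4: 'aa' -> MATCH
  Position 5: 'ac' -> no
  Position 6: 'cb' -> no
Total matches: 4

4


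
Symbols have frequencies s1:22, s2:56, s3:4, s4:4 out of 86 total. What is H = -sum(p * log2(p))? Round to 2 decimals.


Computing entropy H = -sum(p_i * log2(p_i)):
  s1: p = 22/86 = 0.2558, -p*log2(p) = 0.5031
  s2: p = 56/86 = 0.6512, -p*log2(p) = 0.4030
  s3: p = 4/86 = 0.0465, -p*log2(p) = 0.2059
  s4: p = 4/86 = 0.0465, -p*log2(p) = 0.2059
H = sum of terms = 1.3179
Rounded to 2 decimals: 1.32

1.32


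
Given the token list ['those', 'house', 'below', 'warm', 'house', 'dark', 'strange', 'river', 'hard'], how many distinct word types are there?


Listing all tokens and tracking unique types:
  Token 1: 'those' -> NEW (unique so far: 1)
  Token 2: 'house' -> NEW (unique so far: 2)
  Token 3: 'below' -> NEW (unique so far: 3)
  Token 4: 'warm' -> NEW (unique so far: 4)
  Token 5: 'house' -> duplicate (unique so far: 4)
  Token 6: 'dark' -> NEW (unique so far: 5)
  Token 7: 'strange' -> NEW (unique so far: 6)
  Token 8: 'river' -> NEW (unique so far: 7)
  Token 9: 'hard' -> NEW (unique so far: 8)
Unique types: ('below', 'dark', 'hard', 'house', 'river', 'strange', 'those', 'warm')
Vocabulary size: 8

8


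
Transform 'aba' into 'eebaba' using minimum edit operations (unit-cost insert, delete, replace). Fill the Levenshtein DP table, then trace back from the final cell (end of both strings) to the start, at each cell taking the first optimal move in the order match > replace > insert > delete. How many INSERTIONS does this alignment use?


Edit distance = 3. Backtracking from cell (3, 6) with preference match > replace > insert > delete,
then listing the resulting alignment 'aba' -> 'eebaba' left to right:
  Step 1: insert 'e' [insertion #1]
  Step 2: insert 'e' [insertion #2]
  Step 3: insert 'b' [insertion #3]
  Step 4: keep 'a'
  Step 5: keep 'b'
  Step 6: keep 'a'
Total insertions: 3

3
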